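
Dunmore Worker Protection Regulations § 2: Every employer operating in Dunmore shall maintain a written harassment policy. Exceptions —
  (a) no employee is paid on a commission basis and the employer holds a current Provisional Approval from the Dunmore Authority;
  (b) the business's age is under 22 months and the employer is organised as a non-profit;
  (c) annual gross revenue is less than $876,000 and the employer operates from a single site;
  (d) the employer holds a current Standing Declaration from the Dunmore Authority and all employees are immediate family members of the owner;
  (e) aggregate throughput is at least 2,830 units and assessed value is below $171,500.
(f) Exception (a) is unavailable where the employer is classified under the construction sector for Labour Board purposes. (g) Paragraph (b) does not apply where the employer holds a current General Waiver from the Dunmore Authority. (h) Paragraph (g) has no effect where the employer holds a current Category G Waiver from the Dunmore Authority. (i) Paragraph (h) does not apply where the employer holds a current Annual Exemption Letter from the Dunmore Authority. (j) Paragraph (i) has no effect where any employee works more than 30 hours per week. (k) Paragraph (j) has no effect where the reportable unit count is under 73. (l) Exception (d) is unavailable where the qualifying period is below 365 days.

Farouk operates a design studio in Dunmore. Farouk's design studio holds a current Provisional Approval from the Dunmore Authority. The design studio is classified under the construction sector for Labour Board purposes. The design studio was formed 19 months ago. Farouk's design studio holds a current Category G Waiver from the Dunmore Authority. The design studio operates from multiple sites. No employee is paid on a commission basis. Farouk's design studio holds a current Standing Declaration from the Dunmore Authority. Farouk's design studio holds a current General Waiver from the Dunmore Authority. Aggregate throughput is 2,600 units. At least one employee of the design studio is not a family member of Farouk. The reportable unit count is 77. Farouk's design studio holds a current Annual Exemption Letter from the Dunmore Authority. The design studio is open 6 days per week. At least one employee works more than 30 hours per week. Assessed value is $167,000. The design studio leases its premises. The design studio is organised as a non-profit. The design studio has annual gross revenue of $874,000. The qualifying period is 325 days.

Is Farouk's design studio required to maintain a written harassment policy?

Exception (a) is satisfied on its face — no employee is paid on commission; a current Provisional Approval is held. Turning to paragraph (f): (f) operates against (a): the design studio is classified under the construction sector. (a) is therefore removed.
Exception (b) is satisfied on its face — the business's age is 19 months, under the 22 months limit; the employer is a non-profit. As to paragraphs (g)–(k): (g) would limit (b) — a current General Waiver is held — but (h) sets (g) aside: (h) applies — a current Category G Waiver is held. (i) is engaged (a current Annual Exemption Letter is held), but is itself disapplied by (j): (j) is engaged — at least one employee exceeds 30 hours/week. (k), which would lift (j), does not operate here — the reportable unit count is 77, not under 73. Exception (b) stands.
Exception (c) fails — the employer operates from multiple sites.
Exception (d) requires that all employees are immediate family members of the owner; but at least one employee is not a family member, so (d) is unavailable.
Exception (e) does not apply: aggregate throughput is 2,600 units, short of 2,830 units.

No — exception (b) applies; Farouk's design studio is not required to maintain a written harassment policy.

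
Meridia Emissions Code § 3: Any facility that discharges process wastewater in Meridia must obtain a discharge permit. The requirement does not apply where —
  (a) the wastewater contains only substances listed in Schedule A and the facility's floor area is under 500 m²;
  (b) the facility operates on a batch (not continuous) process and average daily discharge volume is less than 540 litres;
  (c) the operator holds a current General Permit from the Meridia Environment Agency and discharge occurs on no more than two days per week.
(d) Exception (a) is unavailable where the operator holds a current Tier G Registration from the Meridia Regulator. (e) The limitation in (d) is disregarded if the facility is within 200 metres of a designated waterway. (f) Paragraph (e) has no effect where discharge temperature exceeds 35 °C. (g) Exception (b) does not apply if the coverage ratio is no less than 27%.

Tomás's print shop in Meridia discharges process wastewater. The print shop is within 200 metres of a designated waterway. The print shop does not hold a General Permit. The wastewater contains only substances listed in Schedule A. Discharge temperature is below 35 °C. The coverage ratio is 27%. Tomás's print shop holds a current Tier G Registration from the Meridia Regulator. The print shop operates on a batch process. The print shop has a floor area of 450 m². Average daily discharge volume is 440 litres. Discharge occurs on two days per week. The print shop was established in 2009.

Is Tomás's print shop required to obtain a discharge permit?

Exception (a)'s conditions are all satisfied: the wastewater is Schedule-A-only; the facility's floor area is 450 m², under the 500 m² limit. Applying paragraphs (d)–(f): (d) is triggered (a current Tier G Registration is held), but is itself disapplied by (e): (e) operates against (d): the print shop is within 200 m of a designated waterway. (f) does not operate here (discharge temperature is below 35 °C), so (e) stands. So (a) applies.
Exception (b): the facility operates on a batch process; average daily discharge volume is 440 litres, less than the 540 litres limit — every condition holds. But: (g) operates against (b): the coverage ratio is 27%, meeting the 27% threshold. (b) is therefore removed.
Exception (c) fails — no General Permit is held.

No — exception (a) applies; Tomás's print shop is not required to obtain a discharge permit.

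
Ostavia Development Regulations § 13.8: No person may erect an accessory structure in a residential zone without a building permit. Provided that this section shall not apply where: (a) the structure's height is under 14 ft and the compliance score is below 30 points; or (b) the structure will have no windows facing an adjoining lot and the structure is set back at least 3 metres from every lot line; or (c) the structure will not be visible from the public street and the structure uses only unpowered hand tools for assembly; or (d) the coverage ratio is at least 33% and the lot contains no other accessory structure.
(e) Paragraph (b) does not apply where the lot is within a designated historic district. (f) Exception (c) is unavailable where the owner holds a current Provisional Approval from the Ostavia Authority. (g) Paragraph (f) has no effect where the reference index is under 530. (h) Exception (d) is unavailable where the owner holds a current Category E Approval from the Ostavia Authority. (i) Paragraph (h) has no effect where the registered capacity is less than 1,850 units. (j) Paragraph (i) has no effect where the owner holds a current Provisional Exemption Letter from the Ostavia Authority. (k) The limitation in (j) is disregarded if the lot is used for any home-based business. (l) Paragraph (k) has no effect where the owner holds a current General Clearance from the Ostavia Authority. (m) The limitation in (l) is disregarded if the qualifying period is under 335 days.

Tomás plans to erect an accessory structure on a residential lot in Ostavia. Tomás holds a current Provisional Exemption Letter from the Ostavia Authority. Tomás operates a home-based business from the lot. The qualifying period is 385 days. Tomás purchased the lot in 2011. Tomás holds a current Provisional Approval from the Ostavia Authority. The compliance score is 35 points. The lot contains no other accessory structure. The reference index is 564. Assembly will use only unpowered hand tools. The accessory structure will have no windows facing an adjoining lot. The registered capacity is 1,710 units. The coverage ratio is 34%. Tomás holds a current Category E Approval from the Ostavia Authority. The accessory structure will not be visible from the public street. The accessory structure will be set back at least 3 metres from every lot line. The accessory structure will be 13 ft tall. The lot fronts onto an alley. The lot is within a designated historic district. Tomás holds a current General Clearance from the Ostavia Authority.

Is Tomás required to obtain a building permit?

Yes — Tomás must obtain a building permit.

Exception (a) fails — the compliance score is 35 points, not below 30 points.
Exception (b)'s conditions are all satisfied: no windows face an adjoining lot; the setback is at least 3 m on every side. However, paragraph (e) must be considered: (e) applies — the lot is in a historic district. Exception (b) does not apply.
Exception (c)'s conditions are all satisfied: the structure will not be visible from the street; assembly uses only hand tools. Turning to paragraphs (f)–(g): (f) operates against (c): a current Provisional Approval is held. (g) is not triggered (the reference index is 564, not under 530), so (f) stands. So (c) is unavailable.
Exception (d)'s conditions are all satisfied: the coverage ratio is 34%, meeting the 33% threshold; the lot has no other accessory structure. However, paragraphs (h)–(m) must be considered: (h) operates against (d): a current Category E Approval is held. (i) would limit (h) — the registered capacity is 1,710 units, less than the 1,850 units limit — but (j) sets (i) aside: (j) operates against (i): a current Provisional Exemption Letter is held. (k) is engaged (a home-based business operates on the lot), but yields to (l): (l) operates against (k): a current General Clearance is held. (m), which would lift (l), is not engaged — the qualifying period is 385 days, not under 335 days. So (d) is unavailable.
Every exception is unavailable, so the rule governs.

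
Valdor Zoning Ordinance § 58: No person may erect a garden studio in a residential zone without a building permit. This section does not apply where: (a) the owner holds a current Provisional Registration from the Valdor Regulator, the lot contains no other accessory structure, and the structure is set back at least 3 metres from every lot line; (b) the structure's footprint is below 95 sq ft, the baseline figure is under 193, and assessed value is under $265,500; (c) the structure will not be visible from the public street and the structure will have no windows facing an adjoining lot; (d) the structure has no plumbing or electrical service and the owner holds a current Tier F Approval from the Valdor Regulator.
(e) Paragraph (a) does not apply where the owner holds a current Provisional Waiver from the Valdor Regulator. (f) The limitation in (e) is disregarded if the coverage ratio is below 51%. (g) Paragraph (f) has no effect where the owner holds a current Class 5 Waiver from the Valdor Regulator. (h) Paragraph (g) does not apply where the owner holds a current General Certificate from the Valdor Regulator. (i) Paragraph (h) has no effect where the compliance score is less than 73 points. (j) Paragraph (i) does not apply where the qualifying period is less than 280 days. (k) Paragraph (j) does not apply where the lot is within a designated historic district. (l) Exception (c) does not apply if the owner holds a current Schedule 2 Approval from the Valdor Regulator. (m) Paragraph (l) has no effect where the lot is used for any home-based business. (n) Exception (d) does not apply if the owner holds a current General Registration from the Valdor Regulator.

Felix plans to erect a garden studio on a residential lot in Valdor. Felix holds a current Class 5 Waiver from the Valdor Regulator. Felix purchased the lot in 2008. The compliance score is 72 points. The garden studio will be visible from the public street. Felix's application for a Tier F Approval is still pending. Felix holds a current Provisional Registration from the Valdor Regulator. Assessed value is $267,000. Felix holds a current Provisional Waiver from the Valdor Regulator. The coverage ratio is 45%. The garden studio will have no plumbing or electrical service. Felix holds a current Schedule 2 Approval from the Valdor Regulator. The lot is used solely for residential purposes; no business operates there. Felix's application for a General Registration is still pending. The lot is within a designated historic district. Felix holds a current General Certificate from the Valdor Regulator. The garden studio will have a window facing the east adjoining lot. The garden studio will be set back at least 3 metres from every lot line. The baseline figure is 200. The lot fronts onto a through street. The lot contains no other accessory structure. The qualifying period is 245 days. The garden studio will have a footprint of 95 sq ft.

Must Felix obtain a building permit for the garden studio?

Exception (a)'s conditions are all satisfied: a current Provisional Registration is held; the lot has no other accessory structure; the setback is at least 3 m on every side. But: (e) operates against (a): a current Provisional Waiver is held. (f) would limit (e) — the coverage ratio is 45%, below the 51% limit — but (g) sets (f) aside: (g) is triggered — a current Class 5 Waiver is held. (h) is triggered (a current General Certificate is held), but yields to (i): (i) operates against (h): the compliance score is 72 points, less than the 73 points limit. (j) applies (the qualifying period is 245 days, less than the 280 days limit), but yields to (k): (k) operates against (j): the lot is in a historic district. (a) is therefore removed.
Exception (b) requires that the structure's footprint is below 95 sq ft; but the structure's footprint is 95 sq ft, not below 95 sq ft, so (b) is unavailable.
Exception (c) fails — the structure will be visible from the street.
Exception (d) does not apply: the Tier F Approval is not current.
Every exception is unavailable, so the rule governs.

Yes — Felix must obtain a building permit.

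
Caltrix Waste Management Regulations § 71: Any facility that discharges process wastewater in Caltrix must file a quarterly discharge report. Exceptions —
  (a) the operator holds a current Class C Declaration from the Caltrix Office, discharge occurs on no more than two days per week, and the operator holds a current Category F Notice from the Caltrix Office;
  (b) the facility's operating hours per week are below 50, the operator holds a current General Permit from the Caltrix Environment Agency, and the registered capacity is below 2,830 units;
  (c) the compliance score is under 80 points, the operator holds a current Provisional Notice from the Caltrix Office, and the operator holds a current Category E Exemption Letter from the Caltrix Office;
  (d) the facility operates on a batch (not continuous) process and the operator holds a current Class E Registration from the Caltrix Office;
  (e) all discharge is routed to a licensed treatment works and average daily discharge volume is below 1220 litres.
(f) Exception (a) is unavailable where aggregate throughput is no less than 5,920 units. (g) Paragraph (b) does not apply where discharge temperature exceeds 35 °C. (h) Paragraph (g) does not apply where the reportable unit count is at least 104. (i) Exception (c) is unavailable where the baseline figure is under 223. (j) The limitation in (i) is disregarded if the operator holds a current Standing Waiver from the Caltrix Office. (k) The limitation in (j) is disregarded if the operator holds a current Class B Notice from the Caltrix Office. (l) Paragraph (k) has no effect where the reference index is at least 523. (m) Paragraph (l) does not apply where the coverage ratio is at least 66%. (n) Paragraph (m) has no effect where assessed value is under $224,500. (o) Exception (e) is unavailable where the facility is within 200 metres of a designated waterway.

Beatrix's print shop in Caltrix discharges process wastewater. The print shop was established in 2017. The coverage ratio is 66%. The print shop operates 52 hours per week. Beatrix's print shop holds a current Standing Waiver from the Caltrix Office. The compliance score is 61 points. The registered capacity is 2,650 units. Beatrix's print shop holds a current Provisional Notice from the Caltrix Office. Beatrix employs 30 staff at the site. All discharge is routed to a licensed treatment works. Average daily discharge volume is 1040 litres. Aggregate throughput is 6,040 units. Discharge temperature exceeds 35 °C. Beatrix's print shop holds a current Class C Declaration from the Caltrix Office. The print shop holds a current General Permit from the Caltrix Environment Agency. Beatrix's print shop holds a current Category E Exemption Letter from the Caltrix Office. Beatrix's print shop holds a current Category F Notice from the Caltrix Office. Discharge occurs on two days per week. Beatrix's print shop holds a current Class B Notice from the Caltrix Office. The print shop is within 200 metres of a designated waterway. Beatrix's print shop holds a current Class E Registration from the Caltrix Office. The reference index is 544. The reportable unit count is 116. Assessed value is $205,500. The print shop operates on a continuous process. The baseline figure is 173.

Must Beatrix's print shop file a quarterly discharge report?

Exception (a): a current Class C Declaration is held; discharge occurs on no more than two days per week; a current Category F Notice is held — every condition holds. But: (f) operates — aggregate throughput is 6,040 units, meeting the 5,920 units threshold. (a) is therefore removed.
Exception (b) fails — the facility's operating hours per week are 52, not below 50.
Exception (c)'s conditions are all satisfied: the compliance score is 61 points, under the 80 points limit; a current Provisional Notice is held; a current Category E Exemption Letter is held. Considering the limiting provisions: (i) would limit (c) — the baseline figure is 173, under the 223 limit — but (j) sets (i) aside: (j) applies — a current Standing Waiver is held. (k) applies (a current Class B Notice is held), but yields to (l): (l) operates against (k): the reference index is 544, meeting the 523 threshold. (m) would limit (l) — the coverage ratio is 66%, meeting the 66% threshold — but (n) sets (m) aside: (n) operates against (m): assessed value is $205,500, under the $224,500 limit. Exception (c) stands.
Exception (d) fails — the facility operates on a continuous process.
Exception (e): discharge is routed to a licensed treatment works; average daily discharge volume is 1040 litres, below the 1220 litres limit — every condition holds. But: (o) operates against (e): the print shop is within 200 m of a designated waterway. So (e) is unavailable.

No — exception (c) applies; Beatrix's print shop is not required to file a quarterly discharge report.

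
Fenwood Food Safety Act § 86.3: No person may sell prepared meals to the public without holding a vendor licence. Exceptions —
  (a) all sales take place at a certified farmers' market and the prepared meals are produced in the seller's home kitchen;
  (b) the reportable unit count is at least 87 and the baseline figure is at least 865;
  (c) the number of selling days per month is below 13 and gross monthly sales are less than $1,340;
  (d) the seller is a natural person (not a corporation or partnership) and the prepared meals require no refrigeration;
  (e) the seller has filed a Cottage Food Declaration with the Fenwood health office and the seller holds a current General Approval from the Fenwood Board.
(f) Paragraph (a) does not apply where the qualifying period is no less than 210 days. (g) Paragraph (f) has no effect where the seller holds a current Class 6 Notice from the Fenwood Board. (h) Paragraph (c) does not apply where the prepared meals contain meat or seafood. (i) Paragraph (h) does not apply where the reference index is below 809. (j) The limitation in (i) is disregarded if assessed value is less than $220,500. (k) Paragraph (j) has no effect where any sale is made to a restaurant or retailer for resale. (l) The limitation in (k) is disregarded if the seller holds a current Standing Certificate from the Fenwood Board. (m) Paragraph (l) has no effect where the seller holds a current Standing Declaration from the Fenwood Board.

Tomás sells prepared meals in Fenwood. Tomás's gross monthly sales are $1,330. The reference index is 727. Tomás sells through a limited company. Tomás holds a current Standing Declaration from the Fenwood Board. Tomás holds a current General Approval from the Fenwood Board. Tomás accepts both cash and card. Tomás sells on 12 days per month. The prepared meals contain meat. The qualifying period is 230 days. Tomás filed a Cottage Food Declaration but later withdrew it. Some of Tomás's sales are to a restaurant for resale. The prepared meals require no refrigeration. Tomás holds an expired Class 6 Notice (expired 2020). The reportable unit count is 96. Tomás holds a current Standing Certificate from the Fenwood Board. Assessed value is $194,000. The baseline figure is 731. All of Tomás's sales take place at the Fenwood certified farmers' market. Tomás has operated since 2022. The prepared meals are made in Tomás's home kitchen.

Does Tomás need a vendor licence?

No — exception (c) applies; Tomás is not required to hold a vendor licence.

All of (a)'s requirements are met (all sales are at a certified farmers' market; the prepared meals are home-kitchen produced). But applying paragraphs (f)–(g): (f) is triggered — the qualifying period is 230 days, meeting the 210 days threshold. (g) does not operate here (no current Class 6 Notice is held), so (f) stands. So (a) is unavailable.
Exception (b) fails — the baseline figure is 731, short of 865.
Exception (c)'s conditions are all satisfied: the number of selling days per month is 12, below the 13 limit; gross monthly sales are $1,330, less than the $1,340 limit. As to paragraphs (h)–(m): (h) is triggered (the prepared meals contain meat), but is itself disapplied by (i): (i) operates against (h): the reference index is 727, below the 809 limit. (j) would limit (i) — assessed value is $194,000, less than the $220,500 limit — but (k) sets (j) aside: (k) applies — some sales are to a restaurant for resale. (l) would limit (k) — a current Standing Certificate is held — but (m) sets (l) aside: (m) applies — a current Standing Declaration is held. Exception (c) stands.
Exception (d) fails — the seller operates through a limited company.
Exception (e) requires that the seller has filed a Cottage Food Declaration with the Fenwood health office; but the Cottage Food Declaration was withdrawn, so (e) is unavailable.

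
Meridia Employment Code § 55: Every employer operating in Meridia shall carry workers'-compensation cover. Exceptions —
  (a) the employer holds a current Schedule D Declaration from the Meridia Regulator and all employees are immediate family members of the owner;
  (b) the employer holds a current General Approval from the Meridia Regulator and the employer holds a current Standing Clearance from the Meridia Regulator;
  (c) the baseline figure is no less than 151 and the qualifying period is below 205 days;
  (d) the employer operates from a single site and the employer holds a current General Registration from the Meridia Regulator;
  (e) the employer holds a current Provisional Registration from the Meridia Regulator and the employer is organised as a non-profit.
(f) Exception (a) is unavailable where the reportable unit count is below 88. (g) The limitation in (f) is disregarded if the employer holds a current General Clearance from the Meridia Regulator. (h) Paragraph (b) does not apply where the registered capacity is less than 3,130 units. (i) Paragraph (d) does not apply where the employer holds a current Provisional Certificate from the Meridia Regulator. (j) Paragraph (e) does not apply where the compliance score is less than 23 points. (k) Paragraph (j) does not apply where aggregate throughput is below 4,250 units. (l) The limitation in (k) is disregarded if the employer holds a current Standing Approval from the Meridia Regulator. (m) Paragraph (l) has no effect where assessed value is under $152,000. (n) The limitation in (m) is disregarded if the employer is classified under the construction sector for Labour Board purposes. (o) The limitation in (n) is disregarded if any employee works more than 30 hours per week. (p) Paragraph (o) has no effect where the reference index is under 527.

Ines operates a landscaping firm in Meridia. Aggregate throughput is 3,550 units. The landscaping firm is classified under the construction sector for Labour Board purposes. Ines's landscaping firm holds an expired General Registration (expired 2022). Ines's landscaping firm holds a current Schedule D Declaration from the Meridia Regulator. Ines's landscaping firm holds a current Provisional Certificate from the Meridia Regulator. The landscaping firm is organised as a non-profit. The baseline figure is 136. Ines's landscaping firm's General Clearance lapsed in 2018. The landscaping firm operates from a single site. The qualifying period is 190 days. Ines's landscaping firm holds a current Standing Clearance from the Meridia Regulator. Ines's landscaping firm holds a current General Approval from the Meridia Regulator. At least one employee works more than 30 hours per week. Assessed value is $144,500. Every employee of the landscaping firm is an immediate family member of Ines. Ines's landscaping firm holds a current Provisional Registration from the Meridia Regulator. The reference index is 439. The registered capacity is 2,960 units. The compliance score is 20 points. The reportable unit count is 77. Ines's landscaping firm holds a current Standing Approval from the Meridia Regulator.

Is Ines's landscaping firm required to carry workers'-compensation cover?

Exception (a): a current Schedule D Declaration is held; every employee is an immediate family member — every condition holds. But: (f) operates against (a): the reportable unit count is 77, below the 88 limit. (g), which would lift (f), is not engaged — the General Clearance is not current. So (a) is unavailable.
Exception (b)'s conditions are all satisfied: a current General Approval is held; a current Standing Clearance is held. But applying paragraph (h): (h) operates against (b): the registered capacity is 2,960 units, less than the 3,130 units limit. (b) is therefore removed.
Exception (c) fails — the baseline figure is 136, short of 151.
Exception (d) fails — no current General Registration is held.
Exception (e) is satisfied on its face — a current Provisional Registration is held; the employer is a non-profit. But applying paragraphs (j)–(p): (j) is triggered — the compliance score is 20 points, less than the 23 points limit. (k) would limit (j) — aggregate throughput is 3,550 units, below the 4,250 units limit — but (l) sets (k) aside: (l) applies — a current Standing Approval is held. (m) operates (assessed value is $144,500, under the $152,000 limit), but is overridden by (n): (n) operates against (m): the landscaping firm is classified under the construction sector. (o) is triggered (at least one employee exceeds 30 hours/week), but is set aside by (p): (p) operates against (o): the reference index is 439, under the 527 limit. Exception (e) does not apply.
No exception applies. The general rule governs.

Yes — Ines's landscaping firm must carry workers'-compensation cover.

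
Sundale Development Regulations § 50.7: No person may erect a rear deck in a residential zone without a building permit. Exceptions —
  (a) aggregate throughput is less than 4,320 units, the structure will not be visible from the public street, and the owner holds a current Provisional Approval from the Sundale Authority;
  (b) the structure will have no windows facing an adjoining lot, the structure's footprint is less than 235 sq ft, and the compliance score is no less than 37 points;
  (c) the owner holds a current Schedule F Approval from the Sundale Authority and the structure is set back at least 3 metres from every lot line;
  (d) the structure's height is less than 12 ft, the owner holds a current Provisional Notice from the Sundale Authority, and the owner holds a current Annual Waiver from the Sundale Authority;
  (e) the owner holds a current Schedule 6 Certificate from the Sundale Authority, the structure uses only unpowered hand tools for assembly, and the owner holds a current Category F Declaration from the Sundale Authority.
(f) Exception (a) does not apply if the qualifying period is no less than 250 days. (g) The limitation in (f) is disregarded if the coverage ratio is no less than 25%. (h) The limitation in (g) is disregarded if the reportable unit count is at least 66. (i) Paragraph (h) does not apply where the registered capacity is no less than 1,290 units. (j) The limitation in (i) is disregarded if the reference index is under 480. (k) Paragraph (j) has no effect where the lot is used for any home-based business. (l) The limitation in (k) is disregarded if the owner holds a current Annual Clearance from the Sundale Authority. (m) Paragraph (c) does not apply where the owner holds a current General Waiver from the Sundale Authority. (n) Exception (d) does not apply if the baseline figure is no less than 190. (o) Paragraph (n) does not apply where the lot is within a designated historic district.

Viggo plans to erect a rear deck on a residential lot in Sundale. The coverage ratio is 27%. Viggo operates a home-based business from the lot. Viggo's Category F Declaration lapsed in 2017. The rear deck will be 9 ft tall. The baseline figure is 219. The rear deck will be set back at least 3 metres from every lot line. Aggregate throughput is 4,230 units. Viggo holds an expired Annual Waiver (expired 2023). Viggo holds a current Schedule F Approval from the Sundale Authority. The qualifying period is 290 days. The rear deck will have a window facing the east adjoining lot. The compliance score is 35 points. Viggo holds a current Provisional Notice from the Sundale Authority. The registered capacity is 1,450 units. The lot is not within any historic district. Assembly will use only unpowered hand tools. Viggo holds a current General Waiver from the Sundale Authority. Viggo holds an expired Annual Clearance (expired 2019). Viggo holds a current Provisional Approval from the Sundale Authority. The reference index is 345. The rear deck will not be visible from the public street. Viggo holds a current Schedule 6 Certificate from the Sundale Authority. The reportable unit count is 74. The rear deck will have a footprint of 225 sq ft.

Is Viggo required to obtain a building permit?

No — exception (a) applies; Viggo does not need a building permit.

Exception (a): aggregate throughput is 4,230 units, less than the 4,320 units limit; the structure will not be visible from the street; a current Provisional Approval is held — every condition holds. Under paragraphs (f)–(l): (f) would limit (a) — the qualifying period is 290 days, meeting the 250 days threshold — but (g) sets (f) aside: (g) operates against (f): the coverage ratio is 27%, meeting the 25% threshold. (h) would limit (g) — the reportable unit count is 74, meeting the 66 threshold — but (i) sets (h) aside: (i) applies — the registered capacity is 1,450 units, meeting the 1,290 units threshold. (j) operates (the reference index is 345, under the 480 limit), but is overridden by (k): (k) operates against (j): a home-based business operates on the lot. (l), which would lift (k), is not triggered — no current Annual Clearance is held. Exception (a) stands.
Exception (b) does not apply: a window faces an adjoining lot.
Exception (c) is satisfied on its face — a current Schedule F Approval is held; the setback is at least 3 m on every side. However, paragraph (m) must be considered: (m) is triggered — a current General Waiver is held. Exception (c) does not apply.
Exception (d) fails — there is no Annual Waiver in force.
Exception (e) does not apply: there is no Category F Declaration in force.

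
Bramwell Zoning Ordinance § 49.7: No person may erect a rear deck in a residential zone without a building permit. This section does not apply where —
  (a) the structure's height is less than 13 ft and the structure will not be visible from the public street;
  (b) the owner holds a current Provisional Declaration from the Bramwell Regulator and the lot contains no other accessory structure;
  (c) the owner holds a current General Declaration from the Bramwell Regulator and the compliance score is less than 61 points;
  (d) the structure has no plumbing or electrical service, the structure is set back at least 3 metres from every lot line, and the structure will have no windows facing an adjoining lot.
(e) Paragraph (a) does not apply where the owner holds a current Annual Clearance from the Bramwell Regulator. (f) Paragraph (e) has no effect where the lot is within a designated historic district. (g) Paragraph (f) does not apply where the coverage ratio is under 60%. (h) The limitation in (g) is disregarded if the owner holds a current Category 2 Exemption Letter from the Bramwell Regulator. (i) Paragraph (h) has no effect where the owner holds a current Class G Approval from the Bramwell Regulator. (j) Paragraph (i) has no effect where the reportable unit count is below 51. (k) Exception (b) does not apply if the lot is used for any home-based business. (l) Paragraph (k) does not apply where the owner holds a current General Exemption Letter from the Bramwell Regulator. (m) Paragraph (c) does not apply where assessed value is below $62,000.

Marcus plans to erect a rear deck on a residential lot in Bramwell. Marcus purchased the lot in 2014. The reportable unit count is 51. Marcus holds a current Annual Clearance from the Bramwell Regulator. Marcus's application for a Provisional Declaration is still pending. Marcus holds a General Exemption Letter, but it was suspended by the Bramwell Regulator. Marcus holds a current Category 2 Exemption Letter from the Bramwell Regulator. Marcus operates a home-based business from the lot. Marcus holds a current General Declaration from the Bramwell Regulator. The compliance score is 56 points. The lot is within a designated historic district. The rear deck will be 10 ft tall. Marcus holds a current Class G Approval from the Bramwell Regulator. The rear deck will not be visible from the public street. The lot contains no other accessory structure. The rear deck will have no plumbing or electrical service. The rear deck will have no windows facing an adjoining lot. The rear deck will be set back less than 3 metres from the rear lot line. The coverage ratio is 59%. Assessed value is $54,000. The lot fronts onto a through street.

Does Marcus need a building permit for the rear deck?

Yes — Marcus must obtain a building permit.

Exception (a)'s conditions are all satisfied: the structure's height is 10 ft, less than the 13 ft limit; the structure will not be visible from the street. Turning to paragraphs (e)–(j): (e) is engaged — a current Annual Clearance is held. (f) is engaged (the lot is in a historic district), but yields to (g): (g) is triggered — the coverage ratio is 59%, under the 60% limit. (h) would limit (g) — a current Category 2 Exemption Letter is held — but (i) sets (h) aside: (i) is engaged — a current Class G Approval is held. (j) is not triggered (the reportable unit count is 51, not below 51), so (i) stands. (a) is therefore removed.
Exception (b) does not apply: no current Provisional Declaration is held.
All of (c)'s requirements are met (a current General Declaration is held; the compliance score is 56 points, less than the 61 points limit). Turning to paragraph (m): (m) is triggered — assessed value is $54,000, below the $62,000 limit. (c) is therefore removed.
Exception (d) requires that the structure is set back at least 3 metres from every lot line; but the rear setback is under 3 m, so (d) is unavailable.
No exception applies. The general rule governs.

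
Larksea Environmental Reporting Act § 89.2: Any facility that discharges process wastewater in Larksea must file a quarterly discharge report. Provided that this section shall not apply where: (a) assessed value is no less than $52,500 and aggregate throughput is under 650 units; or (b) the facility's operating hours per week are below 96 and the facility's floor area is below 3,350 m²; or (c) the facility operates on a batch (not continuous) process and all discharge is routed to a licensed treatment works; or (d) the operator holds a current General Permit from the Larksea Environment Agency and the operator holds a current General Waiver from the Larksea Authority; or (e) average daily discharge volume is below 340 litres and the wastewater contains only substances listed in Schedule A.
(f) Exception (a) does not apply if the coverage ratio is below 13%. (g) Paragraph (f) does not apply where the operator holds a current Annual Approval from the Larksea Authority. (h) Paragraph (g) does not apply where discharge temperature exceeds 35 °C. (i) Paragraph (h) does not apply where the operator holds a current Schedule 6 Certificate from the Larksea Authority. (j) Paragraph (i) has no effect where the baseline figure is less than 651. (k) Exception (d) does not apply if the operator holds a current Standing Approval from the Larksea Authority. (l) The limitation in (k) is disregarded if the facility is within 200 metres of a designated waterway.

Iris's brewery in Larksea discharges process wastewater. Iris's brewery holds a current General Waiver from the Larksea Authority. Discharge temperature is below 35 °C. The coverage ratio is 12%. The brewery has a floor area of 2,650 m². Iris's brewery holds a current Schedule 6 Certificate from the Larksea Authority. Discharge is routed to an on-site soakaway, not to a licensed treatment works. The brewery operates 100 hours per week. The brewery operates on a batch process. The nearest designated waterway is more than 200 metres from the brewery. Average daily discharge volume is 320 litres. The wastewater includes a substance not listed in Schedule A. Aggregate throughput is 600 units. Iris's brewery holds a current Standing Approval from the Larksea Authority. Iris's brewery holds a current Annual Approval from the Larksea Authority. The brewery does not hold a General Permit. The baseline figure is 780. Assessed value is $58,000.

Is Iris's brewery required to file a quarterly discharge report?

No — exception (a) applies; Iris's brewery is not required to file a quarterly discharge report.

All of (a)'s requirements are met (assessed value is $58,000, meeting the $52,500 threshold; aggregate throughput is 600 units, under the 650 units limit). Under paragraphs (f)–(j): (f) would limit (a) — the coverage ratio is 12%, below the 13% limit — but (g) sets (f) aside: (g) is triggered — a current Annual Approval is held. (h), which would lift (g), is not engaged — discharge temperature is below 35 °C. So (a) applies.
Exception (b) fails — the facility's operating hours per week are 100, not below 96.
Exception (c) does not apply: discharge is not routed to a licensed treatment works.
Exception (d) requires that the operator holds a current General Permit from the Larksea Environment Agency; but no General Permit is held, so (d) is unavailable.
Exception (e) does not apply: the wastewater includes a non-Schedule-A substance.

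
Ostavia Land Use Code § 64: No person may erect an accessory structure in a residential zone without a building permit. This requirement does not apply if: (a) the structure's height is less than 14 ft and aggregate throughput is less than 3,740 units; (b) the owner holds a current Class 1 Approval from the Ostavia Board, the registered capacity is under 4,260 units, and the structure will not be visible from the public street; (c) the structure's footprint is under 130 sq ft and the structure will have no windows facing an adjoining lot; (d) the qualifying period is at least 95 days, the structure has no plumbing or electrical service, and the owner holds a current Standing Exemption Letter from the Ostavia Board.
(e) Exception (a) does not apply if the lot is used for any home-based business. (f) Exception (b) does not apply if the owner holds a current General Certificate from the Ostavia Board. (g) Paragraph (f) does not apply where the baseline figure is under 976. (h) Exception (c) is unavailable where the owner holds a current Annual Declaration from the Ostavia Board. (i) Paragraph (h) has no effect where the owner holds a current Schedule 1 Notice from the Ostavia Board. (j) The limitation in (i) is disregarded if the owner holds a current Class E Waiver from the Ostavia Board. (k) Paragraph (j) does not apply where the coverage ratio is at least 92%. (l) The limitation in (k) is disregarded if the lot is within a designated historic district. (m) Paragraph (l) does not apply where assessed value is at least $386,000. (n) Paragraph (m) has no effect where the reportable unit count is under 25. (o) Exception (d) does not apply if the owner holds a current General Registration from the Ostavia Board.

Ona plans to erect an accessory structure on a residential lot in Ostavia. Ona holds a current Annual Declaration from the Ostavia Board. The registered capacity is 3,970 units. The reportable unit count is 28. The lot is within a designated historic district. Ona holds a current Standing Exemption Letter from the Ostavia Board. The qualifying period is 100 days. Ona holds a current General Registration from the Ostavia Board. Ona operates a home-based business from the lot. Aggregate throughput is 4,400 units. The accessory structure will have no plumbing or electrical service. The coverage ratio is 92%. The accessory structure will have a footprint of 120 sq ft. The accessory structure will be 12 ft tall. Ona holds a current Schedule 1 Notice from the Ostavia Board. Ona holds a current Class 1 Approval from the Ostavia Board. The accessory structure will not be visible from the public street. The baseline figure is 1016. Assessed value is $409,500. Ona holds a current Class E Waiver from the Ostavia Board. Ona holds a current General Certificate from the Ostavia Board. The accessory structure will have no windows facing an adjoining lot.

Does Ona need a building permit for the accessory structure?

No — exception (c) applies; Ona does not need a building permit.

Exception (a) fails — aggregate throughput is 4,400 units, not less than 3,740 units.
Exception (b): a current Class 1 Approval is held; the registered capacity is 3,970 units, under the 4,260 units limit; the structure will not be visible from the street — every condition holds. But: (f) operates against (b): a current General Certificate is held. (g) is inapplicable (the baseline figure is 1,016, not under 976), so (f) stands. (b) is therefore removed.
Exception (c)'s conditions are all satisfied: the structure's footprint is 120 sq ft, under the 130 sq ft limit; no windows face an adjoining lot. Considering the limiting provisions: (h) would limit (c) — a current Annual Declaration is held — but (i) sets (h) aside: (i) applies — a current Schedule 1 Notice is held. (j) is triggered (a current Class E Waiver is held), but is set aside by (k): (k) operates against (j): the coverage ratio is 92%, meeting the 92% threshold. (l) would limit (k) — the lot is in a historic district — but (m) sets (l) aside: (m) operates against (l): assessed value is $409,500, meeting the $386,000 threshold. (n), which would lift (m), is not engaged — the reportable unit count is 28, not under 25. So (c) applies.
Exception (d)'s conditions are all satisfied: the qualifying period is 100 days, meeting the 95 days threshold; there is no plumbing or electrical service; a current Standing Exemption Letter is held. Turning to paragraph (o): (o) operates against (d): a current General Registration is held. So (d) is unavailable.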